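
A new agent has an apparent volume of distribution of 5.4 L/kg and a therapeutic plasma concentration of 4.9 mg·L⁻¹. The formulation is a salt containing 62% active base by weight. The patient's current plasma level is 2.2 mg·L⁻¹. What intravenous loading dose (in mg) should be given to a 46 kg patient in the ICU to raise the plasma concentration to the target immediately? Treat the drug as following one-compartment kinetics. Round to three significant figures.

1080 mg

Vd(total) = 46 kg × 5.4 L/kg = 248.4 L
Concentration deficit ΔC = 4.9 − 2.2 = 2.700 mg/L
LD = Vd × ΔC / S = 248.4 × 2.700 / 0.62 = 1082 mg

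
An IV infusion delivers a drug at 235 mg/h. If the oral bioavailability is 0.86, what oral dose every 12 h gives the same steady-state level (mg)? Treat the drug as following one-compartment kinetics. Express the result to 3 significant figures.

To maintain the same Css, the systemic dosing rate must be unchanged: F·D/τ = infusion rate.
D = rate × τ / F = 235 × 12 / 0.86 = 3279 mg

3280 mg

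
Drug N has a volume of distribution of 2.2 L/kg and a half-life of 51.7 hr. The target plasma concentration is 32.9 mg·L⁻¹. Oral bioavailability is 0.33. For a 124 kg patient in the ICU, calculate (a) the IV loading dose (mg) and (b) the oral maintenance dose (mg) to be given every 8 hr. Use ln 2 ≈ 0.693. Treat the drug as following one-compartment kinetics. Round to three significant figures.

(a) 8980 mg; (b) 2920 mg

Vd = 2.2 L/kg × 124 kg = 272.8 L
LD = Vd × C = 272.8 × 32.9 = 8975 mg
CL = 0.693 × Vd / t½ = 0.693 × 272.8 / 51.7 = 3.657 L/h
D = CL × Css × τ / F = 3.657 × 32.9 × 8 / 0.33 = 2917 mg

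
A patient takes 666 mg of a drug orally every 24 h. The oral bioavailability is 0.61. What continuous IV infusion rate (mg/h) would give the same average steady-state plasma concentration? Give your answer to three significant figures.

16.9 mg/h

Equivalent systemic input: infusion rate = F·D/τ.
Rate = 0.61 × 666 / 24 = 16.93 mg/h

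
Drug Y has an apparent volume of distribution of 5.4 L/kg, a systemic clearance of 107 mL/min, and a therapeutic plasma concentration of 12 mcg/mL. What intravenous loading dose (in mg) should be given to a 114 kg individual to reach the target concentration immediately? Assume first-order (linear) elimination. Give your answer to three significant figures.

Total Vd = 5.4 × 114 = 615.6 L
LD = Vd × C = 615.6 × 12.00 = 7387 mg

7390 mg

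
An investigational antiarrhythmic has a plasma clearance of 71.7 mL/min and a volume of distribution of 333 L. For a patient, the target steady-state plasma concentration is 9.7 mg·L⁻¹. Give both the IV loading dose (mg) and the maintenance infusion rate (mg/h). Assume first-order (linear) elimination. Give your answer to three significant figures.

(a) 3230 mg; (b) 41.7 mg/h

Loading: fill Vd to C_target → 333.0 L × 9.7 mg/L = 3230 mg
CL = 71.7 mL/min = 71.7 × 0.06 = 4.302 L/h
Maintenance: replace elimination → rate = CL × Css = 4.302 × 9.7 = 41.73 mg/h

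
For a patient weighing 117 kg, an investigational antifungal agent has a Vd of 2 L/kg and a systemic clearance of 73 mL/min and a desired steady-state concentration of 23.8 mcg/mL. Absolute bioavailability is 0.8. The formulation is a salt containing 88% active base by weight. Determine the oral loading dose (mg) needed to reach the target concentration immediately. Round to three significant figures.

7910 mg

Total Vd = 2 × 117 = 234.0 L
LD = Vd × C / F / S = 234.0 × 23.80 / 0.8 / 0.88 = 7911 mg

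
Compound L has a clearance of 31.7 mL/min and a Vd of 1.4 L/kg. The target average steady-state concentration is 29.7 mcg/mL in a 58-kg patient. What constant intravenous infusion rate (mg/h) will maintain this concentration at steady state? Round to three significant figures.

56.5 mg/h

CL = 31.7 mL/min = 31.7 × 0.06 = 1.902 L/h
R₀ = 1.902 × 29.7 = 56.49 mg/h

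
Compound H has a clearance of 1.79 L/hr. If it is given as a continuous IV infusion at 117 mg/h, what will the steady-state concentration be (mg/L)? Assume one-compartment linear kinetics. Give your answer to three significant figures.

65.4 mg/L

Css = rate / CL = 117 / 1.790 = 65.36 mg/L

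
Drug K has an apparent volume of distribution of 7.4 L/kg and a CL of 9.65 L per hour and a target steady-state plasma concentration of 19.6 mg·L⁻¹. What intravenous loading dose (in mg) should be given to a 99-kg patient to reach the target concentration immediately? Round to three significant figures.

14400 mg

Vd(total) = 99 kg × 7.4 L/kg = 732.6 L
LD = Vd × C = 732.6 × 19.60 = 14360 mg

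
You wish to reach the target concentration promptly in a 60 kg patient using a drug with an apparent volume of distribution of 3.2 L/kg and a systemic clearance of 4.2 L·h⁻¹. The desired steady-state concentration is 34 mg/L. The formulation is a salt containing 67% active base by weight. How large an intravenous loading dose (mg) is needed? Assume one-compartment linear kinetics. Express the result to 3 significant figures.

9740 mg

Total Vd = 3.2 × 60 = 192.0 L
The loading dose fills Vd to the target concentration.
LD = Vd × C / S = 192.0 × 34.00 / 0.67 = 9743 mg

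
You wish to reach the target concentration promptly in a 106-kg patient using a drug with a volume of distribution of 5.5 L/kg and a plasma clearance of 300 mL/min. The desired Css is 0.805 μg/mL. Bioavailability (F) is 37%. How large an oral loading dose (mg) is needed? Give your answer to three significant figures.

1270 mg

Vd(total) = 106 kg × 5.5 L/kg = 583.0 L
The loading dose fills Vd to the target concentration; clearance is irrelevant here.
LD = Vd × C / F = 583.0 × 0.8050 / 0.37 = 1268 mg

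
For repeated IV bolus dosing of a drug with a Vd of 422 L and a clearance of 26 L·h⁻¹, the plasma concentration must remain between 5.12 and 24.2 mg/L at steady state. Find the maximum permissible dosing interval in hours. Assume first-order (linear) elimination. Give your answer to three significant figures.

k = CL / Vd = 26.00 / 422.0 = 0.06161 h⁻¹
Between IV bolus doses, concentration decays as C = C₀·e^(−kτ), so C_peak/C_trough = e^(kτ).
τ_max = ln(C_peak/C_trough) / k = ln(24.2/5.12) / 0.06161 = 1.553 / 0.06161 = 25.21 h

25.2 h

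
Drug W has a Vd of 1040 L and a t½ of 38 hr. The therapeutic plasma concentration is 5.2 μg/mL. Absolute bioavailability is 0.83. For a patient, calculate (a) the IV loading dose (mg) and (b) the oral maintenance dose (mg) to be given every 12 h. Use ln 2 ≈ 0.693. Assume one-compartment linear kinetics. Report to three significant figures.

(a) 5410 mg; (b) 1430 mg

LD = Vd × C = 1040 × 5.2 = 5408 mg
CL = 0.693 × Vd / t½ = 0.693 × 1040 / 38 = 18.97 L/h
D = CL × Css × τ / F = 18.97 × 5.2 × 12 / 0.83 = 1426 mg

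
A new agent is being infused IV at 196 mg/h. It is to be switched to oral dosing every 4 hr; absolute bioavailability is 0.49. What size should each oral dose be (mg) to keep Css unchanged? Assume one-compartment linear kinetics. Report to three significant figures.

1600 mg

To maintain the same Css, the systemic dosing rate must be unchanged: F·D/τ = infusion rate.
D = rate × τ / F = 196 × 4 / 0.49 = 1600 mg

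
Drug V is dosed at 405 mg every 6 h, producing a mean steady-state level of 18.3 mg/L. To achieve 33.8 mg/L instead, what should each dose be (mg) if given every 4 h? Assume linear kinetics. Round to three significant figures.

With linear kinetics, Css is proportional to dose rate (D/τ) at fixed clearance.
D₂ = D₁ × (Css,target / Css,current) × (τ₂/τ₁) = 405 × (33.8/18.3) × (4/6) = 498.7 mg

499 mg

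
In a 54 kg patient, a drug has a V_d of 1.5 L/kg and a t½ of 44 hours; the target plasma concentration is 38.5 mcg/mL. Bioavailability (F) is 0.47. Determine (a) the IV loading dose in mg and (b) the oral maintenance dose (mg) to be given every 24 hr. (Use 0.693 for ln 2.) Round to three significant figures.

(a) 3120 mg; (b) 2510 mg

Vd = 1.5 L/kg × 54 kg = 81.00 L
LD = Vd × C = 81.00 × 38.5 = 3119 mg
CL = 0.693 × Vd / t½ = 0.693 × 81.00 / 44 = 1.276 L/h
D = CL × Css × τ / F = 1.276 × 38.5 × 24 / 0.47 = 2509 mg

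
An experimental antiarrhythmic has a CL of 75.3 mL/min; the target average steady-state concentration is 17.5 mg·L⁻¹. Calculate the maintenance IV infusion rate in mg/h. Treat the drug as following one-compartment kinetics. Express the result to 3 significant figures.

CL = 75.3 mL/min × 60/1000 = 4.518 L/h
At steady state, infusion rate equals elimination rate: rate in = CL × Css.
R₀ = 4.518 × 17.5 = 79.07 mg/h

79.1 mg/h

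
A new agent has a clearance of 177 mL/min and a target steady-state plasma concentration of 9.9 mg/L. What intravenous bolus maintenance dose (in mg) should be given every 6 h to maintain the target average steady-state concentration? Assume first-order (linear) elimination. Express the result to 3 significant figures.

631 mg

CL = 177 mL/min × 60/1000 = 10.62 L/h
At steady state, dose per interval replaces the amount cleared in that interval: D/τ = CL·Css.
D = CL × Css × τ = 10.62 × 9.9 × 6 = 630.8 mg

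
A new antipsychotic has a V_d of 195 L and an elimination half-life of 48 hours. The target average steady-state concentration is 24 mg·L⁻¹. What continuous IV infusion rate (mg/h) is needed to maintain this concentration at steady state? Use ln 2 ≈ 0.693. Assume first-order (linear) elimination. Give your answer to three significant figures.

CL = 0.693 × Vd / t½ = 0.693 × 195.0 / 48 = 2.815 L/h
Infusion rate = CL × Css = 2.815 × 24 = 67.56 mg/h

67.6 mg/h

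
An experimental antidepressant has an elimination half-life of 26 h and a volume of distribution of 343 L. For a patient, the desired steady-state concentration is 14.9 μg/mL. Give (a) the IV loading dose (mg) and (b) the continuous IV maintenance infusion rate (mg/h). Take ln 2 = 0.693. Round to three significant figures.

(a) 5110 mg; (b) 136 mg/h

LD = Vd × C = 343.0 × 14.9 = 5111 mg
CL = 0.693 × Vd / t½ = 0.693 × 343.0 / 26 = 9.142 L/h
Infusion rate = CL × Css = 9.142 × 14.9 = 136.2 mg/h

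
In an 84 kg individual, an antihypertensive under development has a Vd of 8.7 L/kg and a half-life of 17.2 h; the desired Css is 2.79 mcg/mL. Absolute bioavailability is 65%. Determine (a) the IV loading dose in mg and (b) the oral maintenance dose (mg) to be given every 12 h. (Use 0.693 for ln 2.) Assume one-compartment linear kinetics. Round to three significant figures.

(a) 2040 mg; (b) 1520 mg

Vd(total) = 84 kg × 8.7 L/kg = 730.8 L
LD = Vd × C = 730.8 × 2.79 = 2039 mg
CL = 0.693 × Vd / t½ = 0.693 × 730.8 / 17.2 = 29.44 L/h
D = CL × Css × τ / F = 29.44 × 2.79 × 12 / 0.65 = 1516 mg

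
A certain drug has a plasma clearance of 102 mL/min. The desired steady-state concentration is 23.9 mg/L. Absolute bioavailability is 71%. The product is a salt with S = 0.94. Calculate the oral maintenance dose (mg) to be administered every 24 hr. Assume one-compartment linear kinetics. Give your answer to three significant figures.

5260 mg

CL = 102 mL/min = 102 × 0.06 = 6.120 L/h
D = CL × Css × τ / F / S = 6.120 × 23.9 × 24 / 0.71 / 0.94 = 5260 mg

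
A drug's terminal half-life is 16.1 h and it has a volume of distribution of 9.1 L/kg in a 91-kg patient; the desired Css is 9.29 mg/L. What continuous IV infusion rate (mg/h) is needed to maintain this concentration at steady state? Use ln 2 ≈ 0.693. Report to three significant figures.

Vd(total) = 91 kg × 9.1 L/kg = 828.1 L
CL = 0.693 × Vd / t½ = 0.693 × 828.1 / 16.1 = 35.64 L/h
Infusion rate = CL × Css = 35.64 × 9.29 = 331.1 mg/h

331 mg/h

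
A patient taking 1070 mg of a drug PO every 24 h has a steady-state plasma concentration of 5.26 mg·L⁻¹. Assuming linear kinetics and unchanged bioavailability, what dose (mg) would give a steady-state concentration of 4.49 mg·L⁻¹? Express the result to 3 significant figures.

With linear kinetics, Css is proportional to dose rate (D/τ) at fixed clearance.
D₂ = D₁ × (Css,target / Css,current) = 1070 × 4.49/5.26 = 913.4 mg

913 mg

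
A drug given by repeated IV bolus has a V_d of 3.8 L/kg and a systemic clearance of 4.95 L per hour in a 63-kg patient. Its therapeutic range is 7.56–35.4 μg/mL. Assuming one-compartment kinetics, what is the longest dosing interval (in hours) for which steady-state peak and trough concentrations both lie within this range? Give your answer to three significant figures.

74.7 h

Total Vd = 3.8 × 63 = 239.4 L
k = CL / Vd = 4.950 / 239.4 = 0.02068 h⁻¹
Between IV bolus doses, concentration decays as C = C₀·e^(−kτ), so C_peak/C_trough = e^(kτ).
τ_max = ln(C_peak/C_trough) / k = ln(35.4/7.56) / 0.02068 = 1.544 / 0.02068 = 74.66 h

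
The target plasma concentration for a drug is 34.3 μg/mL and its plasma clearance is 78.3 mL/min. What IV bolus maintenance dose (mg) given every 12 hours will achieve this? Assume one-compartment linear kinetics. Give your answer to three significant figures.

1930 mg

Convert clearance: 78.3 mL/min × 60 min/h ÷ 1000 mL/L = 4.698 L/h
D = CL × Css × τ = 4.698 × 34.3 × 12 = 1934 mg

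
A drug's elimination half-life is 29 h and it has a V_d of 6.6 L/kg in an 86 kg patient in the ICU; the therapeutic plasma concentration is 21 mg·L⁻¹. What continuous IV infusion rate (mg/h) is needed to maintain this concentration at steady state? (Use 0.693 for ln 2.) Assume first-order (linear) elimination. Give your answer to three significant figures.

Vd = 6.6 L/kg × 86 kg = 567.6 L
CL = 0.693 × Vd / t½ = 0.693 × 567.6 / 29 = 13.56 L/h
Infusion rate = CL × Css = 13.56 × 21 = 284.8 mg/h

285 mg/h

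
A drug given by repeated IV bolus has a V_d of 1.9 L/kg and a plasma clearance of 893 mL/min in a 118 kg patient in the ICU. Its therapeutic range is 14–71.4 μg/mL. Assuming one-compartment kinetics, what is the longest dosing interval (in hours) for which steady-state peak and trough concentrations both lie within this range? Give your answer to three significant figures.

Vd = 1.9 L/kg × 118 kg = 224.2 L
Convert clearance: 893 mL/min × 60 min/h ÷ 1000 mL/L = 53.58 L/h
k = CL / Vd = 53.58 / 224.2 = 0.2390 h⁻¹
Between IV bolus doses, concentration decays as C = C₀·e^(−kτ), so C_peak/C_trough = e^(kτ).
τ_max = ln(C_peak/C_trough) / k = ln(71.4/14) / 0.2390 = 1.629 / 0.2390 = 6.816 h

6.82 h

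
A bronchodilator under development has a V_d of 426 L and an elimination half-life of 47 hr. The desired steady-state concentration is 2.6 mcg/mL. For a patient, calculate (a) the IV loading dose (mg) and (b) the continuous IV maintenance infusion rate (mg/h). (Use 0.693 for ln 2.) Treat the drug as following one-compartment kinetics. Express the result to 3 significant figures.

(a) 1110 mg; (b) 16.3 mg/h

LD = Vd × C = 426.0 × 2.6 = 1108 mg
CL = 0.693 × Vd / t½ = 0.693 × 426.0 / 47 = 6.281 L/h
Infusion rate = CL × Css = 6.281 × 2.6 = 16.33 mg/h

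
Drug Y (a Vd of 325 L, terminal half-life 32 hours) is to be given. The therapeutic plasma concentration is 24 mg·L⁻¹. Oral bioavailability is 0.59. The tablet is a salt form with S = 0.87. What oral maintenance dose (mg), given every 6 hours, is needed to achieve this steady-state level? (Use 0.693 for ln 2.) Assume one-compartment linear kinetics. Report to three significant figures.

CL = 0.693 × Vd / t½ = 0.693 × 325.0 / 32 = 7.038 L/h
D = CL × Css × τ / F / S = 7.038 × 24 × 6 / 0.59 / 0.87 = 1974 mg

1970 mg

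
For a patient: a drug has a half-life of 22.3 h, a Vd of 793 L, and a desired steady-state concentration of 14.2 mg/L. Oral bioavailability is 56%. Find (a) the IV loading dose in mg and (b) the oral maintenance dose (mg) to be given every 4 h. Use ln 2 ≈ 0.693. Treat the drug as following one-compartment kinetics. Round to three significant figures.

LD = Vd × C = 793.0 × 14.2 = 11260 mg
CL = 0.693 × Vd / t½ = 0.693 × 793.0 / 22.3 = 24.64 L/h
D = CL × Css × τ / F = 24.64 × 14.2 × 4 / 0.56 = 2499 mg

(a) 11300 mg; (b) 2500 mg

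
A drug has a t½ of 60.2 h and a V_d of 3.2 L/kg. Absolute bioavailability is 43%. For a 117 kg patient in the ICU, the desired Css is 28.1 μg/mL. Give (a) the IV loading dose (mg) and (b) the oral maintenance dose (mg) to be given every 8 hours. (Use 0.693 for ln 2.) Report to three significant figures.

Total Vd = 3.2 × 117 = 374.4 L
LD = Vd × C = 374.4 × 28.1 = 10520 mg
CL = 0.693 × Vd / t½ = 0.693 × 374.4 / 60.2 = 4.310 L/h
D = CL × Css × τ / F = 4.310 × 28.1 × 8 / 0.43 = 2253 mg

(a) 10500 mg; (b) 2250 mg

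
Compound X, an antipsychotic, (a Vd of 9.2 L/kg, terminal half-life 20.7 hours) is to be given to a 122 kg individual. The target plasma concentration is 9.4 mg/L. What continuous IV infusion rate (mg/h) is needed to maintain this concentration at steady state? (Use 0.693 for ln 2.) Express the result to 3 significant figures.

Total Vd = 9.2 × 122 = 1122 L
k = 0.693/20.7 = 0.03348 h⁻¹, so CL = k·Vd = 0.03348 × 1122 = 37.56 L/h
Infusion rate = CL × Css = 37.56 × 9.4 = 353.1 mg/h

353 mg/h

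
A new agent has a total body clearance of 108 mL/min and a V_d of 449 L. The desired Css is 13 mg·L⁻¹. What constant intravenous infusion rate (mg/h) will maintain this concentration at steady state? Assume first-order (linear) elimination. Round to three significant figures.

CL = 108 mL/min × 60/1000 = 6.480 L/h
R₀ = 6.480 × 13 = 84.24 mg/h

84.2 mg/h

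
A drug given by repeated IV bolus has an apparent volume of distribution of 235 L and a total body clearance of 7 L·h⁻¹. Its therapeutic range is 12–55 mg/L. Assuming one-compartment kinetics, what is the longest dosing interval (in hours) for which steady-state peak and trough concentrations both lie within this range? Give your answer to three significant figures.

51.1 h

k = CL / Vd = 7.000 / 235.0 = 0.02979 h⁻¹
Between IV bolus doses, concentration decays as C = C₀·e^(−kτ), so C_peak/C_trough = e^(kτ).
τ_max = ln(C_peak/C_trough) / k = ln(55/12) / 0.02979 = 1.522 / 0.02979 = 51.09 h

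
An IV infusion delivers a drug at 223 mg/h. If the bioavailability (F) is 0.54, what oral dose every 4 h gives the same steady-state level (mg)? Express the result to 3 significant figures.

To maintain the same Css, the systemic dosing rate must be unchanged: F·D/τ = infusion rate.
D = rate × τ / F = 223 × 4 / 0.54 = 1652 mg

1650 mg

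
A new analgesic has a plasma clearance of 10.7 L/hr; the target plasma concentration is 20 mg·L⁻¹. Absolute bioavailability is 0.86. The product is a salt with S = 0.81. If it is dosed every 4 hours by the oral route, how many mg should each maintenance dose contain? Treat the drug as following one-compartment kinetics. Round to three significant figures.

1230 mg

D = CL × Css × τ / F / S = 10.70 × 20 × 4 / 0.86 / 0.81 = 1229 mg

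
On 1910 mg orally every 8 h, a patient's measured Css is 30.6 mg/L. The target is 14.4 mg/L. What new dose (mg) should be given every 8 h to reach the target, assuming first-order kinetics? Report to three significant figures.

899 mg

With linear kinetics, Css is proportional to dose rate (D/τ) at fixed clearance.
D₂ = D₁ × (Css,target / Css,current) = 1910 × 14.4/30.6 = 898.8 mg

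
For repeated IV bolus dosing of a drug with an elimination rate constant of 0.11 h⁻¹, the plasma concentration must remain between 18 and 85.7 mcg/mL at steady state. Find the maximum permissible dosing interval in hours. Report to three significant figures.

14.2 h

Between IV bolus doses, concentration decays as C = C₀·e^(−kτ), so C_peak/C_trough = e^(kτ).
τ_max = ln(C_peak/C_trough) / k = ln(85.7/18) / 0.1100 = 1.560 / 0.1100 = 14.18 h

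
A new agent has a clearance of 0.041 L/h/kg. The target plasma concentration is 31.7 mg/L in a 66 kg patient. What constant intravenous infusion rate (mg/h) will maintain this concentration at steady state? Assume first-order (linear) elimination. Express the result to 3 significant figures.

CL = 0.041 L/h/kg × 66 kg = 2.706 L/h
Rate = CL × Css = 2.706 × 31.7 = 85.78 mg/h

85.8 mg/h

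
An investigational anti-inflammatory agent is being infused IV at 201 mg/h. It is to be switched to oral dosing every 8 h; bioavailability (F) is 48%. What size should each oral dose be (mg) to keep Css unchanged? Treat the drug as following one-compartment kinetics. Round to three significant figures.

3350 mg

To maintain the same Css, the systemic dosing rate must be unchanged: F·D/τ = infusion rate.
D = rate × τ / F = 201 × 8 / 0.48 = 3350 mg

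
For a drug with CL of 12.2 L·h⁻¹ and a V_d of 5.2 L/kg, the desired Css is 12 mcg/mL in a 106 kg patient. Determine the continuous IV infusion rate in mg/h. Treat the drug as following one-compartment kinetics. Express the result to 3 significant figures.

146 mg/h

Rate = CL × Css = 12.20 × 12 = 146.4 mg/h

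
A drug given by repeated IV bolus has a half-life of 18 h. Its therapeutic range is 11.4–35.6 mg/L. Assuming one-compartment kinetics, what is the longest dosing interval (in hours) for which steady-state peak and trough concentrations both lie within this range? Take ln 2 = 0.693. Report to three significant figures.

k = 0.693 / t½ = 0.693 / 18 = 0.03850 h⁻¹
Between IV bolus doses, concentration decays as C = C₀·e^(−kτ), so C_peak/C_trough = e^(kτ).
τ_max = ln(C_peak/C_trough) / k = ln(35.6/11.4) / 0.03850 = 1.139 / 0.03850 = 29.58 h

29.6 h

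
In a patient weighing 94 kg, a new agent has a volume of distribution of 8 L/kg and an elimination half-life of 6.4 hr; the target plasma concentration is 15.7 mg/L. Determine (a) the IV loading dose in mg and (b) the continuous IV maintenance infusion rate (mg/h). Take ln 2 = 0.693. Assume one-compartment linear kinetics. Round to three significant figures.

(a) 11800 mg; (b) 1280 mg/h

Vd(total) = 94 kg × 8 L/kg = 752.0 L
LD = Vd × C = 752.0 × 15.7 = 11810 mg
CL = 0.693 × Vd / t½ = 0.693 × 752.0 / 6.4 = 81.43 L/h
Infusion rate = CL × Css = 81.43 × 15.7 = 1278 mg/h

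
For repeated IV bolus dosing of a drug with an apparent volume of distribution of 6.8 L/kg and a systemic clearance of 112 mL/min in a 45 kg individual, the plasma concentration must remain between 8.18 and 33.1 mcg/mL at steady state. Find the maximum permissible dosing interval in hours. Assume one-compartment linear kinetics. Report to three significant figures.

63.7 h

Vd(total) = 45 kg × 6.8 L/kg = 306.0 L
CL = 112 mL/min = 112 × 0.06 = 6.720 L/h
k = CL / Vd = 6.720 / 306.0 = 0.02196 h⁻¹
Between IV bolus doses, concentration decays as C = C₀·e^(−kτ), so C_peak/C_trough = e^(kτ).
τ_max = ln(C_peak/C_trough) / k = ln(33.1/8.18) / 0.02196 = 1.398 / 0.02196 = 63.66 h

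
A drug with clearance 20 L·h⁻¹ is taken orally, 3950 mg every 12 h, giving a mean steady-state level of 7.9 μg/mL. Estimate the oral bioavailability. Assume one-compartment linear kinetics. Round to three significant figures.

0.480

F·D/τ = CL·Css at steady state → F = CL·Css·τ / D.
F = 20 × 7.9 × 12 / 3950 = 0.480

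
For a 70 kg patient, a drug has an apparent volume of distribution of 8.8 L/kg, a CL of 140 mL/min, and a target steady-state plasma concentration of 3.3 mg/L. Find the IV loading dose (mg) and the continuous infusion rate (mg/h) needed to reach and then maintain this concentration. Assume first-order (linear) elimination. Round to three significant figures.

(a) 2030 mg; (b) 27.7 mg/h

Vd(total) = 70 kg × 8.8 L/kg = 616.0 L
Loading: fill Vd to C_target → 616.0 L × 3.3 mg/L = 2033 mg
CL = 140 mL/min × 60/1000 = 8.400 L/h
Maintenance infusion rate = CL × Css = 8.400 × 3.3 = 27.72 mg/h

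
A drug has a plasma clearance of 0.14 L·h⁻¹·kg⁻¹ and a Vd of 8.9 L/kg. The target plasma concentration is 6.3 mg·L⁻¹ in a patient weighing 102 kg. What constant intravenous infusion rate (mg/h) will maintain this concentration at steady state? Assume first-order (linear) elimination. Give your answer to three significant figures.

CL = 0.14 L·h⁻¹·kg⁻¹ × 102 kg = 14.28 L/h
At steady state, infusion rate equals elimination rate: rate in = CL × Css.
R₀ = 14.28 × 6.3 = 89.96 mg/h

90.0 mg/h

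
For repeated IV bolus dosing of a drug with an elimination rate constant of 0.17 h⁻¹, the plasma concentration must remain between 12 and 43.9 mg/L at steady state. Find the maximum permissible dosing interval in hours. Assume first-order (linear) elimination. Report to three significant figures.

Between IV bolus doses, concentration decays as C = C₀·e^(−kτ), so C_peak/C_trough = e^(kτ).
τ_max = ln(C_peak/C_trough) / k = ln(43.9/12) / 0.1700 = 1.297 / 0.1700 = 7.629 h

7.63 h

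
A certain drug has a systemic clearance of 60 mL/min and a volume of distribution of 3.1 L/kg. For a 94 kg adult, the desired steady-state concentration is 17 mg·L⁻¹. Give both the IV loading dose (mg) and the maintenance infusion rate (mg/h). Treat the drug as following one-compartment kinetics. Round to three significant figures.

Total Vd = 3.1 × 94 = 291.4 L
Loading dose = Vd × C = 291.4 × 17 = 4954 mg
CL = 60 mL/min × 60/1000 = 3.600 L/h
Maintenance infusion rate = CL × Css = 3.600 × 17 = 61.20 mg/h

(a) 4950 mg; (b) 61.2 mg/h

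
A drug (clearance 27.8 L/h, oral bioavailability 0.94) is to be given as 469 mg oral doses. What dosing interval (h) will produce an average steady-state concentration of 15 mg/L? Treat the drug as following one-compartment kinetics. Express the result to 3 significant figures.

F·D/τ = CL·Css → τ = F·D / (CL·Css).
τ = 0.94 × 469 / (27.8 × 15) = 1.057 h

1.06 h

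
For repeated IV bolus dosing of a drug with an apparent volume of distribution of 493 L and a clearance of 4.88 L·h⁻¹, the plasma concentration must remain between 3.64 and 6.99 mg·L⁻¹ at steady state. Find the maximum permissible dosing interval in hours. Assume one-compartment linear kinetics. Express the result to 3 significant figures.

65.9 h

k = CL / Vd = 4.880 / 493.0 = 0.009899 h⁻¹
Between IV bolus doses, concentration decays as C = C₀·e^(−kτ), so C_peak/C_trough = e^(kτ).
τ_max = ln(C_peak/C_trough) / k = ln(6.99/3.64) / 0.009899 = 0.6525 / 0.009899 = 65.92 h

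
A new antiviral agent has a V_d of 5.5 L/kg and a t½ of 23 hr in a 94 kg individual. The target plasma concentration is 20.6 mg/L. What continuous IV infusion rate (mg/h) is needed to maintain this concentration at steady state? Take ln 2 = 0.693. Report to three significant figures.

321 mg/h

Total Vd = 5.5 × 94 = 517.0 L
CL = ln 2 · Vd / t½ = 0.693 × 517.0 / 23 = 15.58 L/h
Infusion rate = CL × Css = 15.58 × 20.6 = 320.9 mg/h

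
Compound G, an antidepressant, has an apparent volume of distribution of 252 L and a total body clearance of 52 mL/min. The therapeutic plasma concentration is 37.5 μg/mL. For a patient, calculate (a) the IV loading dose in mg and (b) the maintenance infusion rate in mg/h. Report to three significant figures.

(a) 9450 mg; (b) 117 mg/h

Loading dose = Vd × C = 252.0 × 37.5 = 9450 mg
CL = 52 mL/min = 52 × 0.06 = 3.120 L/h
Maintenance infusion rate = CL × Css = 3.120 × 37.5 = 117.0 mg/h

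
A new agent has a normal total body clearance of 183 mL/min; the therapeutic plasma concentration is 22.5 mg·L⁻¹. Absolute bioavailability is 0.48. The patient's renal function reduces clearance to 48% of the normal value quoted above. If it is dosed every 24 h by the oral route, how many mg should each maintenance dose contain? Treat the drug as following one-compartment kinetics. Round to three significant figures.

5930 mg

CL = 183 mL/min × 60/1000 = 10.98 L/h
Patient clearance = 0.48 × 10.98 = 5.270 L/h
D = CL × Css × τ / F = 5.270 × 22.5 × 24 / 0.48 = 5929 mg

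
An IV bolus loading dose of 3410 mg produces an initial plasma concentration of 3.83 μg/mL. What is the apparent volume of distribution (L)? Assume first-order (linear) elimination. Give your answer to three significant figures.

890 L

Immediately after an IV bolus, C₀ = Dose / Vd, so Vd = Dose / C₀.
Vd = 3410 / 3.83 = 890.3 L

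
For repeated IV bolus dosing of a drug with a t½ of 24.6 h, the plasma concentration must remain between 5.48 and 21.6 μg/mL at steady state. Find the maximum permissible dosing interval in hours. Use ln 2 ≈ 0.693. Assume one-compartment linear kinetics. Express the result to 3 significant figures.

48.7 h

k = 0.693 / t½ = 0.693 / 24.6 = 0.02817 h⁻¹
Between IV bolus doses, concentration decays as C = C₀·e^(−kτ), so C_peak/C_trough = e^(kτ).
τ_max = ln(C_peak/C_trough) / k = ln(21.6/5.48) / 0.02817 = 1.372 / 0.02817 = 48.70 h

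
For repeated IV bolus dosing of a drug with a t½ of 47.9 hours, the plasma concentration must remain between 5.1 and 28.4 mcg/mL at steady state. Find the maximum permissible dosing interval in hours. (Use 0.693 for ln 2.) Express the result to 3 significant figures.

k = 0.693 / t½ = 0.693 / 47.9 = 0.01447 h⁻¹
Between IV bolus doses, concentration decays as C = C₀·e^(−kτ), so C_peak/C_trough = e^(kτ).
τ_max = ln(C_peak/C_trough) / k = ln(28.4/5.1) / 0.01447 = 1.717 / 0.01447 = 118.7 h

119 h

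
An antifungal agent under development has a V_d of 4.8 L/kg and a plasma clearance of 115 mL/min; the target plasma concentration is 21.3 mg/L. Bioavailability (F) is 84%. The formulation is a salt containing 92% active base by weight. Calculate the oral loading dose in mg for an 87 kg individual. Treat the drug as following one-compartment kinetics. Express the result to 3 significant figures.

Total Vd = 4.8 × 87 = 417.6 L
LD = Vd × C / F / S = 417.6 × 21.30 / 0.84 / 0.92 = 11510 mg

11500 mg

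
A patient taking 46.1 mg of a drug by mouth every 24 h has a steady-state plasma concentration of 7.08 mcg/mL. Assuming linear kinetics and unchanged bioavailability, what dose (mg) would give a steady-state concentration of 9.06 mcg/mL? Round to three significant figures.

59.0 mg

For first-order elimination, Css ∝ F·D/(CL·τ); F and CL are unchanged, so Css ∝ D/τ.
D₂ = D₁ × (Css,target / Css,current) = 46.1 × 9.06/7.08 = 58.99 mg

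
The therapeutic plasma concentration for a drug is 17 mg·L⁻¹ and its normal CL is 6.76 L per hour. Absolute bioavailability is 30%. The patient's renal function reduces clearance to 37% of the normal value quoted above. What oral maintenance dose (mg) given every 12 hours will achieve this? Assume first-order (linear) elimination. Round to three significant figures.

Patient clearance = 0.37 × 6.760 = 2.501 L/h
At steady state, dose per interval replaces the amount cleared in that interval: F·D/τ = CL·Css.
D = CL × Css × τ / F = 2.501 × 17 × 12 / 0.3 = 1701 mg

1700 mg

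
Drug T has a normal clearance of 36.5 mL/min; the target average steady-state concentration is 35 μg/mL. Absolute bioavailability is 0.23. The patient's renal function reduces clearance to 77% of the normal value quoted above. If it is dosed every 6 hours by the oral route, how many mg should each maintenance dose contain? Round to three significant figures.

CL = 36.5 mL/min × 60/1000 = 2.190 L/h
Patient clearance = 0.77 × 2.190 = 1.686 L/h
At steady state, dose per interval replaces the amount cleared in that interval: F·D/τ = CL·Css.
D = CL × Css × τ / F = 1.686 × 35 × 6 / 0.23 = 1539 mg

1540 mg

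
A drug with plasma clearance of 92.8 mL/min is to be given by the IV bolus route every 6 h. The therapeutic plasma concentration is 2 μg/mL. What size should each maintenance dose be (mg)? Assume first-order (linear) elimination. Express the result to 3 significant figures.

66.8 mg

CL = 92.8 mL/min × 60/1000 = 5.568 L/h
D = CL × Css × τ = 5.568 × 2 × 6 = 66.82 mg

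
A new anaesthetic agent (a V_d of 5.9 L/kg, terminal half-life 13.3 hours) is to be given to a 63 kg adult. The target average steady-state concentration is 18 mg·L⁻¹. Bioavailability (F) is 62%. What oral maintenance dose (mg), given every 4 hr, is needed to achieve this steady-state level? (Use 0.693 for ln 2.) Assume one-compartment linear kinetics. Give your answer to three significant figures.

2250 mg

Total Vd = 5.9 × 63 = 371.7 L
k = 0.693/13.3 = 0.05211 h⁻¹, so CL = k·Vd = 0.05211 × 371.7 = 19.37 L/h
D = CL × Css × τ / F = 19.37 × 18 × 4 / 0.62 = 2249 mg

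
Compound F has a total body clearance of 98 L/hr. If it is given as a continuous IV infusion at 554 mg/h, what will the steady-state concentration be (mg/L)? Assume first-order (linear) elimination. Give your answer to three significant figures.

Css = rate / CL = 554 / 98.00 = 5.653 mg/L

5.65 mg/L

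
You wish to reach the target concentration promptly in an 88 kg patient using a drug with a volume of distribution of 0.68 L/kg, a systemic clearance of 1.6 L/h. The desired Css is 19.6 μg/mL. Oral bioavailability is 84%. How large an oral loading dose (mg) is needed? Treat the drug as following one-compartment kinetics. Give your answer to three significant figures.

1400 mg

Vd(total) = 88 kg × 0.68 L/kg = 59.84 L
The loading dose fills Vd to the target concentration; clearance is irrelevant here.
LD = Vd × C / F = 59.84 × 19.60 / 0.84 = 1396 mg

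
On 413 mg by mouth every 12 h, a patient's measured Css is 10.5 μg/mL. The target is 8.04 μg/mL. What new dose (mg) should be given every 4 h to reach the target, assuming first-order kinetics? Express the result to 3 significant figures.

105 mg

With linear kinetics, Css is proportional to dose rate (D/τ) at fixed clearance.
D₂ = D₁ × (Css,target / Css,current) × (τ₂/τ₁) = 413 × (8.04/10.5) × (4/12) = 105.4 mg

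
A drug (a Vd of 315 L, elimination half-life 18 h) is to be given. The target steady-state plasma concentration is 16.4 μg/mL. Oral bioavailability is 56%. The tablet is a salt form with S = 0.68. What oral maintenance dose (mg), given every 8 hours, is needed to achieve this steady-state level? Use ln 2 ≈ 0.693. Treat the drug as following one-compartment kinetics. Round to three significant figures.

CL = 0.693 × Vd / t½ = 0.693 × 315.0 / 18 = 12.13 L/h
D = CL × Css × τ / F / S = 12.13 × 16.4 × 8 / 0.56 / 0.68 = 4179 mg

4180 mg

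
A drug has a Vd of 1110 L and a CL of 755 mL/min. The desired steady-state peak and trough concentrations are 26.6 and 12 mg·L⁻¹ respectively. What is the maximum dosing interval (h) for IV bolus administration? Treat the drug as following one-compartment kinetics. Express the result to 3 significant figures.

19.5 h

Convert clearance: 755 mL/min × 60 min/h ÷ 1000 mL/L = 45.30 L/h
k = CL / Vd = 45.30 / 1110 = 0.04081 h⁻¹
Between IV bolus doses, concentration decays as C = C₀·e^(−kτ), so C_peak/C_trough = e^(kτ).
τ_max = ln(C_peak/C_trough) / k = ln(26.6/12) / 0.04081 = 0.7960 / 0.04081 = 19.51 h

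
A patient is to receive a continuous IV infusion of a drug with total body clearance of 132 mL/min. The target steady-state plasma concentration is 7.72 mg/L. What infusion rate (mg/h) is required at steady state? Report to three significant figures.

61.1 mg/h

CL = 132 mL/min = 132 × 0.06 = 7.920 L/h
At steady state, infusion rate equals elimination rate: rate in = CL × Css.
R₀ = 7.920 × 7.72 = 61.14 mg/h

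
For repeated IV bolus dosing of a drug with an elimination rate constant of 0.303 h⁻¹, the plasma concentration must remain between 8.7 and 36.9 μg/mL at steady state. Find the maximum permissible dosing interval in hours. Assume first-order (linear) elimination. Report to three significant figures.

Between IV bolus doses, concentration decays as C = C₀·e^(−kτ), so C_peak/C_trough = e^(kτ).
τ_max = ln(C_peak/C_trough) / k = ln(36.9/8.7) / 0.3030 = 1.445 / 0.3030 = 4.769 h

4.77 h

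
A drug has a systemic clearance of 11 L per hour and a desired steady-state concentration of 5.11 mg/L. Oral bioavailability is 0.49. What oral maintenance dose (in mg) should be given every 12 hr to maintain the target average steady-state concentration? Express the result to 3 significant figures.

1380 mg

D = CL × Css × τ / F = 11.00 × 5.11 × 12 / 0.49 = 1377 mg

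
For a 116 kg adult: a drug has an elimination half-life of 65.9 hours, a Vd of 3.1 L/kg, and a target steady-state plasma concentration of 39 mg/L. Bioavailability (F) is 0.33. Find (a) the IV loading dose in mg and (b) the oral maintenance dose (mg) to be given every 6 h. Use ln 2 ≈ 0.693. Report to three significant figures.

(a) 14000 mg; (b) 2680 mg

Vd = 3.1 L/kg × 116 kg = 359.6 L
LD = Vd × C = 359.6 × 39 = 14020 mg
CL = 0.693 × Vd / t½ = 0.693 × 359.6 / 65.9 = 3.782 L/h
D = CL × Css × τ / F = 3.782 × 39 × 6 / 0.33 = 2682 mg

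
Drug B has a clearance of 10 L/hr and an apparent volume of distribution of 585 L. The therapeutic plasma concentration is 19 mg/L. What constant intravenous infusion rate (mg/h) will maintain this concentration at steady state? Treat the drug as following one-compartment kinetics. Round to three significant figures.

190 mg/h

Infusion rate = CL · Css = 10.00 L/h × 19 mg/L = 190.0 mg/h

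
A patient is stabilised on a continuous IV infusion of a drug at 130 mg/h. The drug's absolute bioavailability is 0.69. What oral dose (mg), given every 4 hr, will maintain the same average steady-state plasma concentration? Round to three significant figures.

To maintain the same Css, the systemic dosing rate must be unchanged: F·D/τ = infusion rate.
D = rate × τ / F = 130 × 4 / 0.69 = 753.6 mg

754 mg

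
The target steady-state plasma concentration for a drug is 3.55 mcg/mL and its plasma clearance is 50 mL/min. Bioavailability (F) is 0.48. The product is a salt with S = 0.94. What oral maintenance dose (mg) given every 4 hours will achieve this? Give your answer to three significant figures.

94.4 mg

Convert clearance: 50 mL/min × 60 min/h ÷ 1000 mL/L = 3.000 L/h
D = CL × Css × τ / F / S = 3.000 × 3.55 × 4 / 0.48 / 0.94 = 94.41 mg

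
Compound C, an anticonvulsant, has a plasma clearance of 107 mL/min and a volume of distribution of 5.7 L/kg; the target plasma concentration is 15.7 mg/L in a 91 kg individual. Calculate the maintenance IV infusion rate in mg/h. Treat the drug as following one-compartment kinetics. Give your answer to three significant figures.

Convert clearance: 107 mL/min × 60 min/h ÷ 1000 mL/L = 6.420 L/h
Rate = CL × Css = 6.420 × 15.7 = 100.8 mg/h

101 mg/h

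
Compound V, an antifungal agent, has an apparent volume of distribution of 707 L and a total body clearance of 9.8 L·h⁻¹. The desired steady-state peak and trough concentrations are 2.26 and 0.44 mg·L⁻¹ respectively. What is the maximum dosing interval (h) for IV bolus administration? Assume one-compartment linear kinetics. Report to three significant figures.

k = CL / Vd = 9.800 / 707.0 = 0.01386 h⁻¹
Between IV bolus doses, concentration decays as C = C₀·e^(−kτ), so C_peak/C_trough = e^(kτ).
τ_max = ln(C_peak/C_trough) / k = ln(2.26/0.44) / 0.01386 = 1.636 / 0.01386 = 118.0 h

118 h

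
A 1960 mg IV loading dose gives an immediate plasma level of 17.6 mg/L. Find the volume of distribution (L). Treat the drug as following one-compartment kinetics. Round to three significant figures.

Immediately after an IV bolus, C₀ = Dose / Vd, so Vd = Dose / C₀.
Vd = 1960 / 17.6 = 111.4 L

111 L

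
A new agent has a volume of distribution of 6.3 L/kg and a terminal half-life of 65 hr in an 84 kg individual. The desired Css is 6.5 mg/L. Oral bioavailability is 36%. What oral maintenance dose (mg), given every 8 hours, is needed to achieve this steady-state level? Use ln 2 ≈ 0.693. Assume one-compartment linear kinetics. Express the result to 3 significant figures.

Total Vd = 6.3 × 84 = 529.2 L
CL = 0.693 × Vd / t½ = 0.693 × 529.2 / 65 = 5.642 L/h
D = CL × Css × τ / F = 5.642 × 6.5 × 8 / 0.36 = 815.0 mg

815 mg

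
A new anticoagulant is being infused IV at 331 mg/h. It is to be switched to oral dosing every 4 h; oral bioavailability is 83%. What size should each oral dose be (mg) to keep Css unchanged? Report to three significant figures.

1600 mg

To maintain the same Css, the systemic dosing rate must be unchanged: F·D/τ = infusion rate.
D = rate × τ / F = 331 × 4 / 0.83 = 1595 mg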